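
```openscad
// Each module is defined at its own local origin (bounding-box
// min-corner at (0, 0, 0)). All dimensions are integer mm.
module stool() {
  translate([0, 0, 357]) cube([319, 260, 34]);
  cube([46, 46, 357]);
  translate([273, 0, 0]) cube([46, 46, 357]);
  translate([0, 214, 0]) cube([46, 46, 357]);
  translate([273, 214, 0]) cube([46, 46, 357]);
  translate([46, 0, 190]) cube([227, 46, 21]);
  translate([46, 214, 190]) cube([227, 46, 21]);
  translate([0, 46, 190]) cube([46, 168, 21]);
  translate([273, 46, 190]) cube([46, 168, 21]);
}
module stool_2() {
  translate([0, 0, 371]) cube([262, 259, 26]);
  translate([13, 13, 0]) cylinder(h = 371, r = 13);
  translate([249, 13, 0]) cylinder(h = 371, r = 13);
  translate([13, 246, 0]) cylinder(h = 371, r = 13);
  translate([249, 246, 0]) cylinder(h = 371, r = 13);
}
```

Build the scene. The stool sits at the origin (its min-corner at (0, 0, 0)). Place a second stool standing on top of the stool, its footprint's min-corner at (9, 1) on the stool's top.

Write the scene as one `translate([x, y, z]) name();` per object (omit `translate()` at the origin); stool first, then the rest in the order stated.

stool();
translate([9, 1, 391]) stool_2();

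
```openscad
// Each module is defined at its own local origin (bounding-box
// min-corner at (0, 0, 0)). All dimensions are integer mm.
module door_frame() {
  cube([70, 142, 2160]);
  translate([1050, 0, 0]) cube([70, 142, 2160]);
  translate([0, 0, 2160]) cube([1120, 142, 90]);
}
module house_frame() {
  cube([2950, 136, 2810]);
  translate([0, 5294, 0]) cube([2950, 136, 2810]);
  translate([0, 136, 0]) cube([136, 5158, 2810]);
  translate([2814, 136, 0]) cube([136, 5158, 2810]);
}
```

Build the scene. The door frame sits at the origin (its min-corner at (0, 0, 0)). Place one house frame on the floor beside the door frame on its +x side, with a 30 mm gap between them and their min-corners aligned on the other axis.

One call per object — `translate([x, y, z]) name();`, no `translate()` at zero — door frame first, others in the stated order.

door_frame();
translate([1150, 0, 0]) house_frame();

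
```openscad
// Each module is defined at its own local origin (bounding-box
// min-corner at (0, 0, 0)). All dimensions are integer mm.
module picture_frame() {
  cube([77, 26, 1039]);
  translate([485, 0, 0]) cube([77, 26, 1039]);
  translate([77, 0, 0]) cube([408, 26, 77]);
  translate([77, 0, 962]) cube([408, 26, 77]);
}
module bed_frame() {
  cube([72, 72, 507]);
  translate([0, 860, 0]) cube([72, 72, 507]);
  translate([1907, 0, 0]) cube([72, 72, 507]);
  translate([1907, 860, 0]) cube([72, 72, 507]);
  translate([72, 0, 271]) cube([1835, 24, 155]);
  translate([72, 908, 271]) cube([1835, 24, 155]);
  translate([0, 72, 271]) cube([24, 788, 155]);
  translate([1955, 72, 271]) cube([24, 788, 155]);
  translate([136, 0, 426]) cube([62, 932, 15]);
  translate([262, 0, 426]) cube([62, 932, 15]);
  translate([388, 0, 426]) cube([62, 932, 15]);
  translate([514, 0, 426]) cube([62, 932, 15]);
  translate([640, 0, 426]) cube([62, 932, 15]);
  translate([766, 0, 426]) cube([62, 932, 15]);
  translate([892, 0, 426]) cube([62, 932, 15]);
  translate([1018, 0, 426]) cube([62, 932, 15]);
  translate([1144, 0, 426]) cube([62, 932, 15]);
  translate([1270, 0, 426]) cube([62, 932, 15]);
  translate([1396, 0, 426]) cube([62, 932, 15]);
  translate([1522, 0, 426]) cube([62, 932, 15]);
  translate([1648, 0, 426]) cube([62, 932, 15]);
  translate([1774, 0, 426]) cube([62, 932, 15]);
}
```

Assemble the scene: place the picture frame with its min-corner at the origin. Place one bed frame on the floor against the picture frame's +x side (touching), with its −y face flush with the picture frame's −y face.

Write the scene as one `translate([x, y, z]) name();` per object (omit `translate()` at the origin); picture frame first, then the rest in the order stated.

picture_frame();
translate([562, 0, 0]) bed_frame();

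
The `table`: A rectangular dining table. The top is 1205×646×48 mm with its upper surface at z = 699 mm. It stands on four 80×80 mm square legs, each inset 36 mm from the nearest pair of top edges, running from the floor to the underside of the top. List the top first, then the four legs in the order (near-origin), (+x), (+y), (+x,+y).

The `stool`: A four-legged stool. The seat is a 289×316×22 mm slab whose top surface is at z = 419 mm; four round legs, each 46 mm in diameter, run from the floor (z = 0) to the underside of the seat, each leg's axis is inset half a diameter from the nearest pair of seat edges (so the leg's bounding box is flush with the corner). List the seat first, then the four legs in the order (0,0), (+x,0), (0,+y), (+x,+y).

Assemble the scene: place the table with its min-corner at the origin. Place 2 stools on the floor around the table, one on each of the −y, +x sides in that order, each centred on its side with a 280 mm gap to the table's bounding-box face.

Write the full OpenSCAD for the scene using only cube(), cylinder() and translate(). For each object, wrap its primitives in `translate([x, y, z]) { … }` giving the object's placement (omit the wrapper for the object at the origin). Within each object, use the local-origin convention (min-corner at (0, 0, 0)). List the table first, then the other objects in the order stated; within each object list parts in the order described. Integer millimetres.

translate([0, 0, 651]) cube([1205, 646, 48]);
translate([36, 36, 0]) cube([80, 80, 651]);
translate([1089, 36, 0]) cube([80, 80, 651]);
translate([36, 530, 0]) cube([80, 80, 651]);
translate([1089, 530, 0]) cube([80, 80, 651]);
translate([458, -596, 0]) {
  translate([0, 0, 397]) cube([289, 316, 22]);
  translate([23, 23, 0]) cylinder(h = 397, r = 23);
  translate([266, 23, 0]) cylinder(h = 397, r = 23);
  translate([23, 293, 0]) cylinder(h = 397, r = 23);
  translate([266, 293, 0]) cylinder(h = 397, r = 23);
}
translate([1485, 165, 0]) {
  translate([0, 0, 397]) cube([289, 316, 22]);
  translate([23, 23, 0]) cylinder(h = 397, r = 23);
  translate([266, 23, 0]) cylinder(h = 397, r = 23);
  translate([23, 293, 0]) cylinder(h = 397, r = 23);
  translate([266, 293, 0]) cylinder(h = 397, r = 23);
}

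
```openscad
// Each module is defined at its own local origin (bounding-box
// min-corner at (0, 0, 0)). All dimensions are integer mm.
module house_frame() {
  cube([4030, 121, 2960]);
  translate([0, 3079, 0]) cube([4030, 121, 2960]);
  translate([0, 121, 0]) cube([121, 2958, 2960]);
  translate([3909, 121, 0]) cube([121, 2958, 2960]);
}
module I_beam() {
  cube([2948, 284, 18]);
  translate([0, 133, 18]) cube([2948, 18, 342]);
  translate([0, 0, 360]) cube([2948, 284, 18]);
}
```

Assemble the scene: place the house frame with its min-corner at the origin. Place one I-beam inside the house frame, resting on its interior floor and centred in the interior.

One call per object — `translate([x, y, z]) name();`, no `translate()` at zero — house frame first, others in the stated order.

house_frame();
translate([541, 1458, 0]) I_beam();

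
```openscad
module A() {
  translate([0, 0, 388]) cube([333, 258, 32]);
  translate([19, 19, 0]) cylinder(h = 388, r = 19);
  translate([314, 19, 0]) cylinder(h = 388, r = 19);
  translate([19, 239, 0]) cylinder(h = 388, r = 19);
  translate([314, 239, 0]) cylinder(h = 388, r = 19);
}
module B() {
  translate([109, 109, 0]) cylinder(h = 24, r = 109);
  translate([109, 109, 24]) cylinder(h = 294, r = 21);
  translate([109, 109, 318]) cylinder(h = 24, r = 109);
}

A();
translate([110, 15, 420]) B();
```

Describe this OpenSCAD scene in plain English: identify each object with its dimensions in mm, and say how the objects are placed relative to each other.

A is a four-legged stool. The seat is 333×258 mm, 32 mm thick, top at z = 420 mm. It stands on four round legs, each 38 mm in diameter, from z = 0 to the seat underside, each leg's axis is inset half a diameter from the nearest pair of seat edges (so the leg's bounding box is flush with the corner).

B is a spool: two coaxial disc flanges of radius 109 mm and thickness 24 mm, joined by a core cylinder of radius 21 mm and height 294 mm. The lower flange rests on z = 0 and the three cylinders share a vertical axis.

The spool is on top of the stool.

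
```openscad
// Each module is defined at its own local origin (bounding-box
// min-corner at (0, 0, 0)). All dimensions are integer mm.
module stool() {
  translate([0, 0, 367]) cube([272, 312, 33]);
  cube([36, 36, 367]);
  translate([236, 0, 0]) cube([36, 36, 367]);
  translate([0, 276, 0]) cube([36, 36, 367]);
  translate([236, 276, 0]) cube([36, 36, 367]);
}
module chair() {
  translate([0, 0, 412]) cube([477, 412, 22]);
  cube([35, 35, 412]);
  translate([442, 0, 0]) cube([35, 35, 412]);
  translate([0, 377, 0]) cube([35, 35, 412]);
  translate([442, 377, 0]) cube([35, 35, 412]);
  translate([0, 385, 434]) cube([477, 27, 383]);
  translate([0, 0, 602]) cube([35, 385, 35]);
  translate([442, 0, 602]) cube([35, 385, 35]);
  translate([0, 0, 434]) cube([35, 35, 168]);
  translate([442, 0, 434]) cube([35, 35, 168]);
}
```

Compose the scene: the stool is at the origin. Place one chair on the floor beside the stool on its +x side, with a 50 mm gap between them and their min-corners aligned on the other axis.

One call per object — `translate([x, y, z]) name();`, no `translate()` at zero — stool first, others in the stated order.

stool();
translate([322, 0, 0]) chair();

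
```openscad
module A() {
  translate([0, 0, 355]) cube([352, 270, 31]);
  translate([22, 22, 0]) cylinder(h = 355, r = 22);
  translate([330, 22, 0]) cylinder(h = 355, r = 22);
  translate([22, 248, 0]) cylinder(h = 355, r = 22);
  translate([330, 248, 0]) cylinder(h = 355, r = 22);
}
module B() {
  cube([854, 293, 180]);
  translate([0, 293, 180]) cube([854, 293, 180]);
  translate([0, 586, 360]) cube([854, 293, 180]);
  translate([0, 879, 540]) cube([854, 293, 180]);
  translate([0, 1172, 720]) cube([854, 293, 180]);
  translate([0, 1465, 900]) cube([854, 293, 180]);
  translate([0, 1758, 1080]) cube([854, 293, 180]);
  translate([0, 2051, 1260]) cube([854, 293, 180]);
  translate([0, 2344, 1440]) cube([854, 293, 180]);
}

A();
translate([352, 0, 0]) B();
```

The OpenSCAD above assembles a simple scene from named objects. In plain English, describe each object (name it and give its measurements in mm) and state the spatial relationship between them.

A is a four-legged stool. The seat is 352×270 mm, 31 mm thick, top at z = 386 mm. It stands on four round legs, each 44 mm in diameter, from z = 0 to the seat underside, each leg's axis is inset half a diameter from the nearest pair of seat edges (so the leg's bounding box is flush with the corner).

B is a straight staircase of 9 solid steps. Each step is 854 mm wide (x), 293 mm deep (y, the going) and 180 mm tall (the rise). The first step rests on the floor; each subsequent step sits one going further in +y and one rise higher in +z, directly behind and above the previous step with no overlap.

The staircase is against the stool's +x side, with their −y faces flush.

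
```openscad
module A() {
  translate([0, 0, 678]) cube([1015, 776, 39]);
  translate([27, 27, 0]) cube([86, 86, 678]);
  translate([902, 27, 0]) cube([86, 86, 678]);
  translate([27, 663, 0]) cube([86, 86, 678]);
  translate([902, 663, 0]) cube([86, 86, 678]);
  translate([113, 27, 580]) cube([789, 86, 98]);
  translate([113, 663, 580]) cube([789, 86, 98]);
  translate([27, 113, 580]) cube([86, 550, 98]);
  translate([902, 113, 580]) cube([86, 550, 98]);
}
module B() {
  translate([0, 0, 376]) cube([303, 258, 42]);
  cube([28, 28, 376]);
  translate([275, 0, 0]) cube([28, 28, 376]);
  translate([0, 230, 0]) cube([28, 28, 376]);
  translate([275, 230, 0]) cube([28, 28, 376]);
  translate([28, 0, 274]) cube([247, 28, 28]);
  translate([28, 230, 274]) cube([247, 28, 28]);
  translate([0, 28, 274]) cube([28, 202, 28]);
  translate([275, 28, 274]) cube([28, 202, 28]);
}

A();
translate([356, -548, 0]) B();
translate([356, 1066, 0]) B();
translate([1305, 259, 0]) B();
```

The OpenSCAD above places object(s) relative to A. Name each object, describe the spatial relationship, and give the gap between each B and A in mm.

Each stool's nearest face is 290 mm from the table's bounding box.

A is a table. B is a stool. Three stools sit around the table at the −y, +y, +x sides. The gap between each stool and the table is 290 mm.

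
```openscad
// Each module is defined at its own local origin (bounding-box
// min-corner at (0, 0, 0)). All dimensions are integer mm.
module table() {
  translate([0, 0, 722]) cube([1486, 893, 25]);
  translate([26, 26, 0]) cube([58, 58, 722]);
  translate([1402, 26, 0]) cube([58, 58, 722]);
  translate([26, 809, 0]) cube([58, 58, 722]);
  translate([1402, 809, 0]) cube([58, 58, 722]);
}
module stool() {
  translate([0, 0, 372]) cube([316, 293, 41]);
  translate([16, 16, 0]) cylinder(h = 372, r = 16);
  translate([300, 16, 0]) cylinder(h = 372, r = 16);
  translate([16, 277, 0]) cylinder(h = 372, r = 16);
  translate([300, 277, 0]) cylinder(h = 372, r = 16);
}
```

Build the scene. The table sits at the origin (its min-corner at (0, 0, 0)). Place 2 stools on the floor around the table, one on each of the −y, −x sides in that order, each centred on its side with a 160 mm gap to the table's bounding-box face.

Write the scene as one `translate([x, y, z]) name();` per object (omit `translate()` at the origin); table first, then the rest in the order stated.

table();
translate([585, -453, 0]) stool();
translate([-476, 300, 0]) stool();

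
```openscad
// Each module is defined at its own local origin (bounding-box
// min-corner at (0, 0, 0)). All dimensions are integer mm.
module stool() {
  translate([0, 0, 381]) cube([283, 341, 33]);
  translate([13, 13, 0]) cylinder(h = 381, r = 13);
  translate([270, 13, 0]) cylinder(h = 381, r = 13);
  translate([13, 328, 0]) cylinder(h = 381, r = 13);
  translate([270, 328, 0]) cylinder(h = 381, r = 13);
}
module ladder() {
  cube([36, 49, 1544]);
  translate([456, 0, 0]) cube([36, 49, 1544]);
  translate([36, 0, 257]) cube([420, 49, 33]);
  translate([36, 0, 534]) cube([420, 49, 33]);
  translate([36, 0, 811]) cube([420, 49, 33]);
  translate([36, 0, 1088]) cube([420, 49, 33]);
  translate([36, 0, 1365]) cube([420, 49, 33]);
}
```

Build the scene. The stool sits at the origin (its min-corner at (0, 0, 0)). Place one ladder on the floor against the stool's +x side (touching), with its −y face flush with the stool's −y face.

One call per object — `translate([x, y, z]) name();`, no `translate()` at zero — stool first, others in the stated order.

stool();
translate([283, 0, 0]) ladder();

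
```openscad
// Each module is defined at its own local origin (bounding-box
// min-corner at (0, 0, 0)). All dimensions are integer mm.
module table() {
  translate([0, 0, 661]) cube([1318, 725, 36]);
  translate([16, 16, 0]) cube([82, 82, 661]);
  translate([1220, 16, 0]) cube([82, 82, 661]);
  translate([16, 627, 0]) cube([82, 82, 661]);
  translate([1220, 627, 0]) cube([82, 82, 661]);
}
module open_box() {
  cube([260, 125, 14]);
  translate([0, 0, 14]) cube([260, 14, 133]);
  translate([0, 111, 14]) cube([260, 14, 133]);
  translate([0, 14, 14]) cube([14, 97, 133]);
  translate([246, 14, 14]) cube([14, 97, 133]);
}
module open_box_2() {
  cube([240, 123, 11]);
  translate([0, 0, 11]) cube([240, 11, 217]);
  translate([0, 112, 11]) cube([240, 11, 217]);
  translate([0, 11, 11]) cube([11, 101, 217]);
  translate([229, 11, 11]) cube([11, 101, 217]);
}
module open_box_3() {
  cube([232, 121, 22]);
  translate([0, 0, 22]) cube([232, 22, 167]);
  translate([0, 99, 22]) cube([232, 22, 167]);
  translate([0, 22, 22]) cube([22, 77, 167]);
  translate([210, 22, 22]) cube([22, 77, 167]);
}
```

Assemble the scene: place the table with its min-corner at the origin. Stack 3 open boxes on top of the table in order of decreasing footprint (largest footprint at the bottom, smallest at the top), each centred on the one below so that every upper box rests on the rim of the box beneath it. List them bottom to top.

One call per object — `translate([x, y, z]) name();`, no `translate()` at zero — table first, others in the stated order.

table();
translate([529, 300, 697]) open_box();
translate([539, 301, 844]) open_box_2();
translate([543, 302, 1072]) open_box_3();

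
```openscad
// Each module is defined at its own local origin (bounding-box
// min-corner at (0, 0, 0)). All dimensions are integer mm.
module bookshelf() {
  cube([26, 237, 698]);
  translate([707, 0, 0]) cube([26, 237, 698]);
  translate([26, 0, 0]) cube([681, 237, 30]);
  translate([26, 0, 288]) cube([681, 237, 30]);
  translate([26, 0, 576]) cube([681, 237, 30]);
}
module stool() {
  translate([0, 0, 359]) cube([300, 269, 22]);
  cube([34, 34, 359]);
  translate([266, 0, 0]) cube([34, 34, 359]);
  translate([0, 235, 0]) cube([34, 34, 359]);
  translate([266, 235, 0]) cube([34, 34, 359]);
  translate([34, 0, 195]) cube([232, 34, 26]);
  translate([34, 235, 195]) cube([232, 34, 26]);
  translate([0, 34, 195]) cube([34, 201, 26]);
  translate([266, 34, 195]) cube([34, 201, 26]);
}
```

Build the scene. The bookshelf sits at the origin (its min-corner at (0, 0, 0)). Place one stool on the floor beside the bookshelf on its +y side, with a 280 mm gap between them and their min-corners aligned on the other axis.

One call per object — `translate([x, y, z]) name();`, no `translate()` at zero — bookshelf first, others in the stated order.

bookshelf();
translate([0, 517, 0]) stool();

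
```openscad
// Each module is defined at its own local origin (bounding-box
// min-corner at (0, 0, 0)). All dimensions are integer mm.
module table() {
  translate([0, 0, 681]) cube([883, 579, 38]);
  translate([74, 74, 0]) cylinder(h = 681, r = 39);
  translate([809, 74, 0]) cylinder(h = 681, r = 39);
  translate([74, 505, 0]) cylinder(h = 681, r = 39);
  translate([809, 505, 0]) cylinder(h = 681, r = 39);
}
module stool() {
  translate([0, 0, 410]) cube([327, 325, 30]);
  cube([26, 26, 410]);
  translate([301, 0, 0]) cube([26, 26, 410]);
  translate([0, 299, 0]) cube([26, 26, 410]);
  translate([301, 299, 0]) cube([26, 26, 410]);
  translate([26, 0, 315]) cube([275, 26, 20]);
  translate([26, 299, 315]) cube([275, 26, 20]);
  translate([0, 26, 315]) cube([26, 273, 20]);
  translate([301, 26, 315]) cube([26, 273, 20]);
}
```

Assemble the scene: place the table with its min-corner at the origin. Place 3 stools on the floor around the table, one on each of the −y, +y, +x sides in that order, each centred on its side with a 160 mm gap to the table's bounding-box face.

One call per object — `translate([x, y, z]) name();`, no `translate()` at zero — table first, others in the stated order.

table();
translate([278, -485, 0]) stool();
translate([278, 739, 0]) stool();
translate([1043, 127, 0]) stool();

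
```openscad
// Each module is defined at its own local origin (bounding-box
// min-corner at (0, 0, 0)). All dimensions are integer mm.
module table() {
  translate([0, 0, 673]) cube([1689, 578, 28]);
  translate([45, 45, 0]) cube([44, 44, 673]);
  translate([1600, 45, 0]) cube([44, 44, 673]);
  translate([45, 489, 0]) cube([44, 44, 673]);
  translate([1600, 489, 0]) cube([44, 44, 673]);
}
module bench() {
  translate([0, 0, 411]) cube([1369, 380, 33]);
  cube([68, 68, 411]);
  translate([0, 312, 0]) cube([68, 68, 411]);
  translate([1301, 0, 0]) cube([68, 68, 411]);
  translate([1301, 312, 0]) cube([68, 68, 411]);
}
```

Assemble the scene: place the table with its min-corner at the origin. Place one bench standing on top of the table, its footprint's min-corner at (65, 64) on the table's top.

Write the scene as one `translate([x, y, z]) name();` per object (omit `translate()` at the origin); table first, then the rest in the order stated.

table();
translate([65, 64, 701]) bench();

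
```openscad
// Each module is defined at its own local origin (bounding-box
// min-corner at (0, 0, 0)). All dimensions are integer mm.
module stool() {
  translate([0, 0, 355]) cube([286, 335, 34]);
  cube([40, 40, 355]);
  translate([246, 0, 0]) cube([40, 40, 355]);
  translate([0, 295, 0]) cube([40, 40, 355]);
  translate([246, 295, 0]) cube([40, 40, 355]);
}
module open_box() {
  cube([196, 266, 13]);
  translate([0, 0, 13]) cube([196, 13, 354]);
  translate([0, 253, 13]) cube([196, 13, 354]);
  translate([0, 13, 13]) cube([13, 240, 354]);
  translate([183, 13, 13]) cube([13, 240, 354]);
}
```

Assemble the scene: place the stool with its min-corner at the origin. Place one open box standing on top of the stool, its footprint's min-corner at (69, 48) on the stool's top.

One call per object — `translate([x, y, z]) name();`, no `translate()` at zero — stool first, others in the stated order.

stool();
translate([69, 48, 389]) open_box();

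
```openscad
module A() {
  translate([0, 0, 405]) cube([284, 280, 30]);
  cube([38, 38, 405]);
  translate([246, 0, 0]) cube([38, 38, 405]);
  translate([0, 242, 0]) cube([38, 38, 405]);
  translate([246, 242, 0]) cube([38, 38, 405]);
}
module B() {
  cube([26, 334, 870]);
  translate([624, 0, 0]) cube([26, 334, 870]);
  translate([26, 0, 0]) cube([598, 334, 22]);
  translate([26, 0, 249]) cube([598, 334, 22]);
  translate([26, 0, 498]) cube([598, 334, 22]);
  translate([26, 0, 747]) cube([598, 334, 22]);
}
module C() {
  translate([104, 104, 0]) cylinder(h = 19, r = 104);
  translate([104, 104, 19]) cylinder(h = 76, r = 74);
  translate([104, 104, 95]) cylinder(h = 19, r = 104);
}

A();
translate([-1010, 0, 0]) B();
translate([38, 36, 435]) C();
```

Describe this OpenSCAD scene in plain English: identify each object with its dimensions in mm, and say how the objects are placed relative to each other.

A is a simple wooden stool: a rectangular seat 284 mm (x) by 280 mm (y), 30 mm thick, top face at z = 435 mm, on four square legs, each 38×38 mm in cross-section. The legs rest on z = 0, each flush with a corner of the seat.

B is a bookshelf 650 mm wide overall, 334 mm deep and 870 mm tall. The two sides are 26 mm thick vertical panels. 4 horizontal shelves of 22 mm thickness span between the inner faces of the sides; the lowest shelf sits on the floor and shelves are stacked with a clear vertical gap of 227 mm between each pair.

C is a spool: two coaxial disc flanges of radius 104 mm and thickness 19 mm, joined by a core cylinder of radius 74 mm and height 76 mm. The lower flange rests on z = 0 and the three cylinders share a vertical axis.

The bookshelf is on the floor beside the stool on its −x side. The spool is on top of the stool, centred.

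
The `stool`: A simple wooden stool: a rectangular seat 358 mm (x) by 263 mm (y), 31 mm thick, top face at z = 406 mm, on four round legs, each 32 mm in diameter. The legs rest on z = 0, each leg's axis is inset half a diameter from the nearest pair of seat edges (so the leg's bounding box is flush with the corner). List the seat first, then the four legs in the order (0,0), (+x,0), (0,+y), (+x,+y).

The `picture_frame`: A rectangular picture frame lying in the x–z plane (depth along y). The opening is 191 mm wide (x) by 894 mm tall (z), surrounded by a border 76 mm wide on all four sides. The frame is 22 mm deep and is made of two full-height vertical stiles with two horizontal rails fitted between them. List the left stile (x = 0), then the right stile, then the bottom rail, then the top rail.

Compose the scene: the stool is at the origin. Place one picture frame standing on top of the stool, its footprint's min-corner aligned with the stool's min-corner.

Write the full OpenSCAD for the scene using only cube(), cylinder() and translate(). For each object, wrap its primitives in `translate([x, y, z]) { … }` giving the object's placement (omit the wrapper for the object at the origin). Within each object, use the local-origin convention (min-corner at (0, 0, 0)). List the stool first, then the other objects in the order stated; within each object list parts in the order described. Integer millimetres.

translate([0, 0, 375]) cube([358, 263, 31]);
translate([16, 16, 0]) cylinder(h = 375, r = 16);
translate([342, 16, 0]) cylinder(h = 375, r = 16);
translate([16, 247, 0]) cylinder(h = 375, r = 16);
translate([342, 247, 0]) cylinder(h = 375, r = 16);
translate([0, 0, 406]) {
  cube([76, 22, 1046]);
  translate([267, 0, 0]) cube([76, 22, 1046]);
  translate([76, 0, 0]) cube([191, 22, 76]);
  translate([76, 0, 970]) cube([191, 22, 76]);
}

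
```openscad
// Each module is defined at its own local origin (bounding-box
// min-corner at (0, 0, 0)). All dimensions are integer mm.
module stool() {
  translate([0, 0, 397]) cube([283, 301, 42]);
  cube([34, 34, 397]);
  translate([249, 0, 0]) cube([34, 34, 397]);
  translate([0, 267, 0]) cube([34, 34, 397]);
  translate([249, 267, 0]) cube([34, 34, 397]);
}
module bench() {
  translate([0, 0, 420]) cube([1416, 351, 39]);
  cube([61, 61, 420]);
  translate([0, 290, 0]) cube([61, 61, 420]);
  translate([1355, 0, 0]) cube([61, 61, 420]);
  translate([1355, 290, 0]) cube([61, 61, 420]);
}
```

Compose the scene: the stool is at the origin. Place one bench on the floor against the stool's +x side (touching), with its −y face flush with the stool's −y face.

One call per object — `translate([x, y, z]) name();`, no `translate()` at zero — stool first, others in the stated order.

stool();
translate([283, 0, 0]) bench();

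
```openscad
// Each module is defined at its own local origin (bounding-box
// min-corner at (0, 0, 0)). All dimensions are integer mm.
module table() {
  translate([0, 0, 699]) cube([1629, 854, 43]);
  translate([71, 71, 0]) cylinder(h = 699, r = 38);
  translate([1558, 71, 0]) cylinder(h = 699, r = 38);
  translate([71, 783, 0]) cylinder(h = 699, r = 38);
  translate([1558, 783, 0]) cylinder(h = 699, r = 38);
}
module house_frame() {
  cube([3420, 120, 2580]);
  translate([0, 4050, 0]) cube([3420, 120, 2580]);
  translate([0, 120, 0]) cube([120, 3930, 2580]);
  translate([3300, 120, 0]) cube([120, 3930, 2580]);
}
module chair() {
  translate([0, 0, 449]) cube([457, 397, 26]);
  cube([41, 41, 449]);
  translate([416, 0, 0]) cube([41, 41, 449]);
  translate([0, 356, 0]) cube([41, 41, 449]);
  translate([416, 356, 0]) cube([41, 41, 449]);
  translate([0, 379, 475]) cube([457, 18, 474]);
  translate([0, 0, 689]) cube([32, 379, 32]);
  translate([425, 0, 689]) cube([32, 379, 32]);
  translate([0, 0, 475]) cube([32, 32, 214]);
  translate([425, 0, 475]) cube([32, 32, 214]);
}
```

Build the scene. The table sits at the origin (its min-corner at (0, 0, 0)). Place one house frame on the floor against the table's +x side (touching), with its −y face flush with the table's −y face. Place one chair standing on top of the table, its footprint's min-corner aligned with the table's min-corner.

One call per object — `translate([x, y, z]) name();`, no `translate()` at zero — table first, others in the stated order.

table();
translate([1629, 0, 0]) house_frame();
translate([0, 0, 742]) chair();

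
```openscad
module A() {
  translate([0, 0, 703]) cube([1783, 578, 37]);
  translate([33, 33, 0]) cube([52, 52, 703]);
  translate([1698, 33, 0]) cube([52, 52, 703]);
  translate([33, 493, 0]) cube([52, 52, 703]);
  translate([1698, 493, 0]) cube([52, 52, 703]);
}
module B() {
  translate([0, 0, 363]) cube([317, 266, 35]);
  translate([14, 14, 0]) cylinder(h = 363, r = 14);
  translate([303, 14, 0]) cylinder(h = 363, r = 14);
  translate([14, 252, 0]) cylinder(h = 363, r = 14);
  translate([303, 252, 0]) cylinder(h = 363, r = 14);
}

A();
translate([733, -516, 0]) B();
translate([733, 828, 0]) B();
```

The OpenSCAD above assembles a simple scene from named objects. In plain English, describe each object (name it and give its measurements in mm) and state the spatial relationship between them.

A is a table with a 1783×578 mm rectangular top, 37 mm thick, top surface at z = 740 mm, supported by four 52×52 mm square legs, each inset 33 mm from the nearest pair of top edges, running from the floor.

B is a simple wooden stool: a rectangular seat 317 mm (x) by 266 mm (y), 35 mm thick, top face at z = 398 mm, on four round legs, each 28 mm in diameter. The legs rest on z = 0, each leg's axis is inset half a diameter from the nearest pair of seat edges (so the leg's bounding box is flush with the corner).

Two stools sit around the table at the −y, +y sides.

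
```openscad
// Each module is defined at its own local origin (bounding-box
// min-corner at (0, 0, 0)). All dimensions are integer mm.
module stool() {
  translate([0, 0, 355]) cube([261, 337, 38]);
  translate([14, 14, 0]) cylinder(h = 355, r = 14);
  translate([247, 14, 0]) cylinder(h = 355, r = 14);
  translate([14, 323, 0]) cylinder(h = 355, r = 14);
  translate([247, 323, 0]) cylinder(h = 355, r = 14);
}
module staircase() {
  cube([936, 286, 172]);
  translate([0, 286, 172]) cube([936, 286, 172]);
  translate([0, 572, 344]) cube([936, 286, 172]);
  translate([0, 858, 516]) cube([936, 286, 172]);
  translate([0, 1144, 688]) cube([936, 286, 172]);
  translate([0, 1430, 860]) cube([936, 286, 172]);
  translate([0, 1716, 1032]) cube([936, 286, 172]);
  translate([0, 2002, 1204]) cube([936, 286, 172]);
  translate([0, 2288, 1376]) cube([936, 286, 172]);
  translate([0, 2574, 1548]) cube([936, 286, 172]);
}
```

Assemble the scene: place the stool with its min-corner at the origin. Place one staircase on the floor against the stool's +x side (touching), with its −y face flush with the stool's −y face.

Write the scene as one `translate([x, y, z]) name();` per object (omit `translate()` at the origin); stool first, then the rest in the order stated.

stool();
translate([261, 0, 0]) staircase();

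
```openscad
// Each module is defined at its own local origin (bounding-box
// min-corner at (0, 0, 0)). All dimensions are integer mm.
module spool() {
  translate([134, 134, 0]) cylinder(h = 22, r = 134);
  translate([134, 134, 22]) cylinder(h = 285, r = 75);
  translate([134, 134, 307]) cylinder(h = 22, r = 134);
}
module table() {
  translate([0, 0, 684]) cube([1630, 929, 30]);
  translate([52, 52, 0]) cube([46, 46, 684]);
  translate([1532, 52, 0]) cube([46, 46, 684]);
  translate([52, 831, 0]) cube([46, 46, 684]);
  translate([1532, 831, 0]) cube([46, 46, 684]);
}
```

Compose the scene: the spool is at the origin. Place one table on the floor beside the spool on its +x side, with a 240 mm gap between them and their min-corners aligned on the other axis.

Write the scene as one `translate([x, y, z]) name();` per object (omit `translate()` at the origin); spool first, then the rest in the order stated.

spool();
translate([508, 0, 0]) table();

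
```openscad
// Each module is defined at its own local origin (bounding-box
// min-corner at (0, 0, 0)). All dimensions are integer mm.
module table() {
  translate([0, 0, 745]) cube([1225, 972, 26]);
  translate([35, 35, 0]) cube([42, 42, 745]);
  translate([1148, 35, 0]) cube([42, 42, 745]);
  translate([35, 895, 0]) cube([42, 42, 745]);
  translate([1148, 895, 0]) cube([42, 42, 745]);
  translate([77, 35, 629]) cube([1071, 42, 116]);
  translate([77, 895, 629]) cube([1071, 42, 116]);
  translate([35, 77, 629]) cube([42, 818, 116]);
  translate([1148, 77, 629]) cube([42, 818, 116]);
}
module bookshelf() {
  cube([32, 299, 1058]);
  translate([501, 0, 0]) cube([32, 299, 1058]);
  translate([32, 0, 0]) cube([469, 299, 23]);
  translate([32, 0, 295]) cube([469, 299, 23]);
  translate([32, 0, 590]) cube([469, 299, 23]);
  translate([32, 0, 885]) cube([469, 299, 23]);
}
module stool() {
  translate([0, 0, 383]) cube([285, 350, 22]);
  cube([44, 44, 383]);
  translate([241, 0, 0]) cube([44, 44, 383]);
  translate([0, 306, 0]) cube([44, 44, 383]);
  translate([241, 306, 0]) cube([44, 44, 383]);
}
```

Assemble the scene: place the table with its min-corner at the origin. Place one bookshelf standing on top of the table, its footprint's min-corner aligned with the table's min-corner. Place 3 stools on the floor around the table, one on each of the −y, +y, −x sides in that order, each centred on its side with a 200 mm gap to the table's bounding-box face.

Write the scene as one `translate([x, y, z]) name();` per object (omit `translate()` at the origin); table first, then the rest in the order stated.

table();
translate([0, 0, 771]) bookshelf();
translate([470, -550, 0]) stool();
translate([470, 1172, 0]) stool();
translate([-485, 311, 0]) stool();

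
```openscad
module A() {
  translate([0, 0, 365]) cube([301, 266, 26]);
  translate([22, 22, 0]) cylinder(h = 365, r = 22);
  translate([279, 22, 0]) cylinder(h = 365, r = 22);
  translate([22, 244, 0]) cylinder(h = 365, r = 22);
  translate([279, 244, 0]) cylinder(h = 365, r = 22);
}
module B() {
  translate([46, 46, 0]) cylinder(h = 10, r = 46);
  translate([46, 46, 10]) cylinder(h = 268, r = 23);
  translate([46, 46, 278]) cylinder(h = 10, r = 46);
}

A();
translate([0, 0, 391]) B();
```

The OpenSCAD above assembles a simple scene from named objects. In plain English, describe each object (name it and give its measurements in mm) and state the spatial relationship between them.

A is a four-legged stool. The seat is a 301×266×26 mm slab whose top surface is at z = 391 mm; four round legs, each 44 mm in diameter, run from the floor (z = 0) to the underside of the seat, each leg's axis is inset half a diameter from the nearest pair of seat edges (so the leg's bounding box is flush with the corner).

B is a spool: two coaxial disc flanges of radius 46 mm and thickness 10 mm, joined by a core cylinder of radius 23 mm and height 268 mm. The lower flange rests on z = 0 and the three cylinders share a vertical axis.

The spool is on top of the stool.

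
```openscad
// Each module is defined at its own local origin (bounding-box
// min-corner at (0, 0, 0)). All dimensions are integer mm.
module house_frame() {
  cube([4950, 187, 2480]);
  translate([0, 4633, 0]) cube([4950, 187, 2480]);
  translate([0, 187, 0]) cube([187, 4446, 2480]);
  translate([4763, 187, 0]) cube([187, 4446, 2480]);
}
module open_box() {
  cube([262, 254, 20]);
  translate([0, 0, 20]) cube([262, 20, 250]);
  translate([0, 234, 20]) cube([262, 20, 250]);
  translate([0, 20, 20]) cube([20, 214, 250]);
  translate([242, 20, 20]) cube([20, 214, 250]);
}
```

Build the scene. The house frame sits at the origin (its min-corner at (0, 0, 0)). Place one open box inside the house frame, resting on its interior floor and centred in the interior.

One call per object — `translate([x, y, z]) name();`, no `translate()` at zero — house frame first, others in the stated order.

house_frame();
translate([2344, 2283, 0]) open_box();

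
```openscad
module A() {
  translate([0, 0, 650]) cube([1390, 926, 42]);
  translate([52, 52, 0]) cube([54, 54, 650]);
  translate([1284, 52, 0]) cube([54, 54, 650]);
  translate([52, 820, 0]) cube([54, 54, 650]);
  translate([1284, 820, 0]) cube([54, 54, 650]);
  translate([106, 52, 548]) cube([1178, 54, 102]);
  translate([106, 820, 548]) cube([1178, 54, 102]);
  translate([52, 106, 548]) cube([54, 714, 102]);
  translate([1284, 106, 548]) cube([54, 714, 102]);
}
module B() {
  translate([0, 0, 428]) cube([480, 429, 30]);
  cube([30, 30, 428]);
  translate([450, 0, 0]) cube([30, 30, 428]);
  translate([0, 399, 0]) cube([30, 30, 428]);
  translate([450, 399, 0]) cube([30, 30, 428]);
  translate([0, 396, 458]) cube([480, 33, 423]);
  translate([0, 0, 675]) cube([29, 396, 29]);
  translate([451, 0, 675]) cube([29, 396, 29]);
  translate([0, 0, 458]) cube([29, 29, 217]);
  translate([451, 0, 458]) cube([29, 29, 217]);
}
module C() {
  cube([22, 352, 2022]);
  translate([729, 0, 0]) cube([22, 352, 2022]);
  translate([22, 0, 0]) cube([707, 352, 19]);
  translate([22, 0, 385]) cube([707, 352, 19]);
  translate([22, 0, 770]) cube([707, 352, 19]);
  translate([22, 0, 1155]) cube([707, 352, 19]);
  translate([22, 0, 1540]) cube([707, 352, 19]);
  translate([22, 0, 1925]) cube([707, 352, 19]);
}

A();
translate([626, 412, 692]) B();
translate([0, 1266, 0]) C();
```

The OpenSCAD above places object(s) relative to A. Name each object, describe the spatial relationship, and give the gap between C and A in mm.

A is a table. B is a chair. C is a bookshelf. The chair is on top of the table. The bookshelf is on the floor beside the table on its +y side. The gap between the bookshelf and the table is 340 mm.

The bookshelf's nearest face is 340 mm from the table's +y face.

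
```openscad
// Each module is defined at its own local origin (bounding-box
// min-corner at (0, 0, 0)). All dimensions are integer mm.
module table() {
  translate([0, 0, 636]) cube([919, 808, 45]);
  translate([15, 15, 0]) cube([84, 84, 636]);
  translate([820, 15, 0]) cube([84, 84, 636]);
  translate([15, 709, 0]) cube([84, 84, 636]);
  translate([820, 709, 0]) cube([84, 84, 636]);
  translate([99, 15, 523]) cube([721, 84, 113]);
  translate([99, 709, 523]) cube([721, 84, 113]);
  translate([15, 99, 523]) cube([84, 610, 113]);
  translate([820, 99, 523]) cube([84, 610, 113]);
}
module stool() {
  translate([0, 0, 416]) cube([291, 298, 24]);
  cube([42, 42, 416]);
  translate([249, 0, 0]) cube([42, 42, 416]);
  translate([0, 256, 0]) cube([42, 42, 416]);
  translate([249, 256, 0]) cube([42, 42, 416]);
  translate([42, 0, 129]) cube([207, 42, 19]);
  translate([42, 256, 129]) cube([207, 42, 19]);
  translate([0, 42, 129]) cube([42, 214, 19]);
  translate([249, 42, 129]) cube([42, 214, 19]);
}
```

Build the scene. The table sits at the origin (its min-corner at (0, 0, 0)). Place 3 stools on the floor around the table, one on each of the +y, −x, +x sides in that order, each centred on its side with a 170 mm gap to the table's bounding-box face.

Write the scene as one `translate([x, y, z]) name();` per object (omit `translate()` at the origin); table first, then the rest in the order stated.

table();
translate([314, 978, 0]) stool();
translate([-461, 255, 0]) stool();
translate([1089, 255, 0]) stool();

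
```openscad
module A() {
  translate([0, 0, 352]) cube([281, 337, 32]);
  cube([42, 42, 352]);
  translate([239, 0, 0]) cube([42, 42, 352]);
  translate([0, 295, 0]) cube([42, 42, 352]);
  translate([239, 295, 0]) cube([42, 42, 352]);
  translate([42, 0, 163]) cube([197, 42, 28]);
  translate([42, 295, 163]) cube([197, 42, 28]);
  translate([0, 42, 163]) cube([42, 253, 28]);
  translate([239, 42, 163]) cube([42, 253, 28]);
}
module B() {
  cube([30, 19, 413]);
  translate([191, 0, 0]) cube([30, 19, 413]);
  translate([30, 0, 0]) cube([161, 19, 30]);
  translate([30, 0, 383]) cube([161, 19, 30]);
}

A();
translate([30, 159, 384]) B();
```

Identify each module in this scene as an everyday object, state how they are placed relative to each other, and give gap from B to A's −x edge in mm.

A is a stool. B is a picture frame. The picture frame is on top of the stool, centred. The gap from the picture frame to the stool's −x edge is 30 mm.

The picture frame's min-x is at 30; the stool's min-x is 0; gap = 30 mm.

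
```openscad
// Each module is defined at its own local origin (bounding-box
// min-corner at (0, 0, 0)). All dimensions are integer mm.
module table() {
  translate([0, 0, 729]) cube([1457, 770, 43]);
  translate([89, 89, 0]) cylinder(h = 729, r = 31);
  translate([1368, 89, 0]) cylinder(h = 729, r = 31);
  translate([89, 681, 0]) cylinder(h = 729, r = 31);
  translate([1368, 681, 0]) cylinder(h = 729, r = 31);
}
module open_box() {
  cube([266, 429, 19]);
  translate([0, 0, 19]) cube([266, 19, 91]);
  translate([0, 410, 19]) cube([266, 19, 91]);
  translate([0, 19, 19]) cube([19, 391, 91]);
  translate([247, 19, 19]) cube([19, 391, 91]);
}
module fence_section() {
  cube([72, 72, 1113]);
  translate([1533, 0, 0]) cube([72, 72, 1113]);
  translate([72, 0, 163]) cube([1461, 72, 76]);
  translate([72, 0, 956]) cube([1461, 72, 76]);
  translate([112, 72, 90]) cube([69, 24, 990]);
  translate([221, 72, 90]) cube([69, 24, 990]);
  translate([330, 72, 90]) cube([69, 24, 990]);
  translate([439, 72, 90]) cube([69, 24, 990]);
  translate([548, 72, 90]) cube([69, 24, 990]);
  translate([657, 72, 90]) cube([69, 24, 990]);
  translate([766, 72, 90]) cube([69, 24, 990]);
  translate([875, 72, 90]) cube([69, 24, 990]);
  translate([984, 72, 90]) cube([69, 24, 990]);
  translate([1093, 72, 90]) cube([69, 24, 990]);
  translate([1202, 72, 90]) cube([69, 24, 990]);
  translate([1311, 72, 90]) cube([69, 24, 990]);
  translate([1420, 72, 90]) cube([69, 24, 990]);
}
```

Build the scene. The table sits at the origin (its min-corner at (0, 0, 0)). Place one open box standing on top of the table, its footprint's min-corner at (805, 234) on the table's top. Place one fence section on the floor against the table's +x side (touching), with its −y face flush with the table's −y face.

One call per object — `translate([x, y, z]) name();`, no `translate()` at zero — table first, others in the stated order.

table();
translate([805, 234, 772]) open_box();
translate([1457, 0, 0]) fence_section();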